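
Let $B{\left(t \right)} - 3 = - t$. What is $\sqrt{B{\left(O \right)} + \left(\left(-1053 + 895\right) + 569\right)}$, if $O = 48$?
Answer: $\sqrt{366} \approx 19.131$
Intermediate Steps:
$B{\left(t \right)} = 3 - t$
$\sqrt{B{\left(O \right)} + \left(\left(-1053 + 895\right) + 569\right)} = \sqrt{\left(3 - 48\right) + \left(\left(-1053 + 895\right) + 569\right)} = \sqrt{\left(3 - 48\right) + \left(-158 + 569\right)} = \sqrt{-45 + 411} = \sqrt{366}$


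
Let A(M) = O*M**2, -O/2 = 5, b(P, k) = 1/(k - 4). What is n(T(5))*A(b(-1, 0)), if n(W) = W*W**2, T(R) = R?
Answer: -625/8 ≈ -78.125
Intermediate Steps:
b(P, k) = 1/(-4 + k)
O = -10 (O = -2*5 = -10)
n(W) = W**3
A(M) = -10*M**2
n(T(5))*A(b(-1, 0)) = 5**3*(-10/(-4 + 0)**2) = 125*(-10*(1/(-4))**2) = 125*(-10*(-1/4)**2) = 125*(-10*1/16) = 125*(-5/8) = -625/8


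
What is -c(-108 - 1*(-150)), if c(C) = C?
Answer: -42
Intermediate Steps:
-c(-108 - 1*(-150)) = -(-108 - 1*(-150)) = -(-108 + 150) = -1*42 = -42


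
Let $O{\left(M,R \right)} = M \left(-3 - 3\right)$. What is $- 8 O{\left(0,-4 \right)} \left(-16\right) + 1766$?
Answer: $1766$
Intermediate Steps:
$O{\left(M,R \right)} = - 6 M$ ($O{\left(M,R \right)} = M \left(-6\right) = - 6 M$)
$- 8 O{\left(0,-4 \right)} \left(-16\right) + 1766 = - 8 \left(\left(-6\right) 0\right) \left(-16\right) + 1766 = \left(-8\right) 0 \left(-16\right) + 1766 = 0 \left(-16\right) + 1766 = 0 + 1766 = 1766$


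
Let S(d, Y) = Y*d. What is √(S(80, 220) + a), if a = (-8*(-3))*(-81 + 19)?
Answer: 4*√1007 ≈ 126.93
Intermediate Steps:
a = -1488 (a = 24*(-62) = -1488)
√(S(80, 220) + a) = √(220*80 - 1488) = √(17600 - 1488) = √16112 = 4*√1007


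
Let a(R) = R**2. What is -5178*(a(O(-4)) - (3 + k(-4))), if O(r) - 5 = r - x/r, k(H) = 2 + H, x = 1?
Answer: -23301/8 ≈ -2912.6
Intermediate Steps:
O(r) = 5 + r - 1/r (O(r) = 5 + (r - 1/r) = 5 + r - 1/r)
-5178*(a(O(-4)) - (3 + k(-4))) = -5178*((5 - 4 - 1/(-4))**2 - (3 + (2 - 4))) = -5178*((5 - 4 - 1*(-1/4))**2 - (3 - 2)) = -5178*((5 - 4 + 1/4)**2 - 1*1) = -5178*((5/4)**2 - 1) = -5178*(25/16 - 1) = -5178*9/16 = -23301/8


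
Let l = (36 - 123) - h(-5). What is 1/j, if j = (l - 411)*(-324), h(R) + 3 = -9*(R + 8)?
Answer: 1/151632 ≈ 6.5949e-6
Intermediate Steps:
h(R) = -75 - 9*R (h(R) = -3 - 9*(R + 8) = -3 - 9*(8 + R) = -3 + (-72 - 9*R) = -75 - 9*R)
l = -57 (l = (36 - 123) - (-75 - 9*(-5)) = -87 - (-75 + 45) = -87 - 1*(-30) = -87 + 30 = -57)
j = 151632 (j = (-57 - 411)*(-324) = -468*(-324) = 151632)
1/j = 1/151632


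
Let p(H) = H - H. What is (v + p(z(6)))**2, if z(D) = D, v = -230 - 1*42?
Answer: 73984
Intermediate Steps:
v = -272 (v = -230 - 42 = -272)
p(H) = 0
(v + p(z(6)))**2 = (-272 + 0)**2 = (-272)**2 = 73984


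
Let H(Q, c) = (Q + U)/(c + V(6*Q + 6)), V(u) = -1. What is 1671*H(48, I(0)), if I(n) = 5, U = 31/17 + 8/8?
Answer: 360936/17 ≈ 21232.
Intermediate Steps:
U = 48/17 (U = 31*(1/17) + 8*(⅛) = 31/17 + 1 = 48/17 ≈ 2.8235)
H(Q, c) = (48/17 + Q)/(-1 + c) (H(Q, c) = (Q + 48/17)/(c - 1) = (48/17 + Q)/(-1 + c))
1671*H(48, I(0)) = 1671*((48/17 + 48)/(-1 + 5)) = 1671*((864/17)/4) = 1671*((¼)*(864/17)) = 1671*(216/17) = 360936/17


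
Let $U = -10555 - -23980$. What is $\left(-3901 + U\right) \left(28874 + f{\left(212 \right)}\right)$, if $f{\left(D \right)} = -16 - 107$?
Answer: $273824524$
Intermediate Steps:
$U = 13425$ ($U = -10555 + 23980 = 13425$)
$f{\left(D \right)} = -123$ ($f{\left(D \right)} = -16 - 107 = -123$)
$\left(-3901 + U\right) \left(28874 + f{\left(212 \right)}\right) = \left(-3901 + 13425\right) \left(28874 - 123\right) = 9524 \cdot 28751 = 273824524$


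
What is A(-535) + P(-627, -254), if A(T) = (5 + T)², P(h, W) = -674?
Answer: 280226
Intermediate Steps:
A(-535) + P(-627, -254) = (5 - 535)² - 674 = (-530)² - 674 = 280900 - 674 = 280226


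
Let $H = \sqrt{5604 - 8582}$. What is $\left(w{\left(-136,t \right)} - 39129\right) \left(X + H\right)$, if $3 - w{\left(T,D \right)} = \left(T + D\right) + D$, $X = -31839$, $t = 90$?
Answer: $1247133630 - 39170 i \sqrt{2978} \approx 1.2471 \cdot 10^{9} - 2.1375 \cdot 10^{6} i$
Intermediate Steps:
$w{\left(T,D \right)} = 3 - T - 2 D$ ($w{\left(T,D \right)} = 3 - \left(\left(T + D\right) + D\right) = 3 - \left(\left(D + T\right) + D\right) = 3 - \left(T + 2 D\right) = 3 - T - 2 D$)
$H = i \sqrt{2978}$ ($H = \sqrt{-2978} = i \sqrt{2978} \approx 54.571 i$)
$\left(w{\left(-136,t \right)} - 39129\right) \left(X + H\right) = \left(\left(3 - -136 - 180\right) - 39129\right) \left(-31839 + i \sqrt{2978}\right) = \left(\left(3 + 136 - 180\right) - 39129\right) \left(-31839 + i \sqrt{2978}\right) = \left(-41 - 39129\right) \left(-31839 + i \sqrt{2978}\right) = - 39170 \left(-31839 + i \sqrt{2978}\right) = 1247133630 - 39170 i \sqrt{2978}$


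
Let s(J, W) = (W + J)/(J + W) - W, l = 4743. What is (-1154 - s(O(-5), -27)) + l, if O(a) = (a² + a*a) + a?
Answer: 3561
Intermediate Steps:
O(a) = a + 2*a² (O(a) = (a² + a²) + a = 2*a² + a = a + 2*a²)
s(J, W) = 1 - W (s(J, W) = (J + W)/(J + W) - W = 1 - W)
(-1154 - s(O(-5), -27)) + l = (-1154 - (1 - 1*(-27))) + 4743 = (-1154 - (1 + 27)) + 4743 = (-1154 - 1*28) + 4743 = (-1154 - 28) + 4743 = -1182 + 4743 = 3561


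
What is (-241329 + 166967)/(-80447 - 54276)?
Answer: 74362/134723 ≈ 0.55196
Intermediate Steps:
(-241329 + 166967)/(-80447 - 54276) = -74362/(-134723) = -74362*(-1/134723) = 74362/134723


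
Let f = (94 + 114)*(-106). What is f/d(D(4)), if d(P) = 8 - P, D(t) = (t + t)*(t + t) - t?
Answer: 424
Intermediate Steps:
D(t) = -t + 4*t² (D(t) = (2*t)*(2*t) - t = 4*t² - t = -t + 4*t²)
f = -22048 (f = 208*(-106) = -22048)
f/d(D(4)) = -22048/(8 - 4*(-1 + 4*4)) = -22048/(8 - 4*(-1 + 16)) = -22048/(8 - 4*15) = -22048/(8 - 1*60) = -22048/(8 - 60) = -22048/(-52) = -22048*(-1/52) = 424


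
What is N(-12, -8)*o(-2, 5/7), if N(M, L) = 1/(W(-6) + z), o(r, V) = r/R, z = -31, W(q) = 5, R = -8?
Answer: -1/104 ≈ -0.0096154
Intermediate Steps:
o(r, V) = -r/8 (o(r, V) = r/(-8) = r*(-⅛) = -r/8)
N(M, L) = -1/26 (N(M, L) = 1/(5 - 31) = 1/(-26) = -1/26)
N(-12, -8)*o(-2, 5/7) = -(-1)*(-2)/208 = -1/26*¼ = -1/104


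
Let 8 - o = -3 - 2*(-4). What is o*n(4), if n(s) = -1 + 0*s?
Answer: -3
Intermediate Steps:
n(s) = -1 (n(s) = -1 + 0 = -1)
o = 3 (o = 8 - (-3 - 2*(-4)) = 8 - (-3 + 8) = 8 - 1*5 = 8 - 5 = 3)
o*n(4) = 3*(-1) = -3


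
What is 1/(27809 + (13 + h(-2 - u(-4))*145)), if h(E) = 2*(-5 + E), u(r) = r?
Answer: 1/26952 ≈ 3.7103e-5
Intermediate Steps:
h(E) = -10 + 2*E
1/(27809 + (13 + h(-2 - u(-4))*145)) = 1/(27809 + (13 + (-10 + 2*(-2 - 1*(-4)))*145)) = 1/(27809 + (13 + (-10 + 2*(-2 + 4))*145)) = 1/(27809 + (13 + (-10 + 2*2)*145)) = 1/(27809 + (13 + (-10 + 4)*145)) = 1/(27809 + (13 - 6*145)) = 1/(27809 + (13 - 870)) = 1/(27809 - 857) = 1/26952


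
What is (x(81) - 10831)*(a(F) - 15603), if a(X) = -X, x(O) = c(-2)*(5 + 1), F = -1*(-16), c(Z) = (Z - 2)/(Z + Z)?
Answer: 169075675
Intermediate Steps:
c(Z) = (-2 + Z)/(2*Z) (c(Z) = (-2 + Z)/((2*Z)) = (-2 + Z)*(1/(2*Z)) = (-2 + Z)/(2*Z))
F = 16
x(O) = 6 (x(O) = ((1/2)*(-2 - 2)/(-2))*(5 + 1) = ((1/2)*(-1/2)*(-4))*6 = 1*6 = 6)
(x(81) - 10831)*(a(F) - 15603) = (6 - 10831)*(-1*16 - 15603) = -10825*(-16 - 15603) = -10825*(-15619) = 169075675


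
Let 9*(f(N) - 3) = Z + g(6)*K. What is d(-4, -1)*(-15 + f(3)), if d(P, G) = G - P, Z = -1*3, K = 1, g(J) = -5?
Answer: -116/3 ≈ -38.667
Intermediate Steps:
Z = -3
f(N) = 19/9 (f(N) = 3 + (-3 - 5*1)/9 = 3 + (-3 - 5)/9 = 3 + (⅑)*(-8) = 3 - 8/9 = 19/9)
d(-4, -1)*(-15 + f(3)) = (-1 - 1*(-4))*(-15 + 19/9) = (-1 + 4)*(-116/9) = 3*(-116/9) = -116/3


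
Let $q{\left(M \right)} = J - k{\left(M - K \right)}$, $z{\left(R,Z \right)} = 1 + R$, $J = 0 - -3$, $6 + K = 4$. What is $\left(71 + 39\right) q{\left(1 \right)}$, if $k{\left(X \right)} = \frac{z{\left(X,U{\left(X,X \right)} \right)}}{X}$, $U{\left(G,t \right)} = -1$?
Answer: $\frac{550}{3} \approx 183.33$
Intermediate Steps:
$K = -2$ ($K = -6 + 4 = -2$)
$J = 3$ ($J = 0 + 3 = 3$)
$k{\left(X \right)} = \frac{1 + X}{X}$
$q{\left(M \right)} = 3 - \frac{3 + M}{2 + M}$ ($q{\left(M \right)} = 3 - \frac{1 + \left(M - -2\right)}{M - -2} = 3 - \frac{1 + \left(M + 2\right)}{M + 2} = 3 - \frac{1 + \left(2 + M\right)}{2 + M} = 3 - \frac{3 + M}{2 + M}$)
$\left(71 + 39\right) q{\left(1 \right)} = \left(71 + 39\right) \frac{3 + 2 \cdot 1}{2 + 1} = 110 \frac{3 + 2}{3} = 110 \cdot \frac{1}{3} \cdot 5 = 110 \cdot \frac{5}{3} = \frac{550}{3}$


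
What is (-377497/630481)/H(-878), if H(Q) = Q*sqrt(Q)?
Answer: -377497*I*sqrt(878)/486027715204 ≈ -2.3014e-5*I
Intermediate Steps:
H(Q) = Q**(3/2)
(-377497/630481)/H(-878) = (-377497/630481)/((-878)**(3/2)) = (-377497*1/630481)/((-878*I*sqrt(878))) = -377497*I*sqrt(878)/486027715204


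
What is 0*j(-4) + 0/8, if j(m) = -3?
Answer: 0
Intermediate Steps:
0*j(-4) + 0/8 = 0*(-3) + 0/8 = 0 + 0*(⅛) = 0 + 0 = 0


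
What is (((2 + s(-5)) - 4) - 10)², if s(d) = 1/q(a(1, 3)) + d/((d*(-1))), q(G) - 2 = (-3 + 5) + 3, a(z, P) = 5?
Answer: 8100/49 ≈ 165.31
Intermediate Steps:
q(G) = 7 (q(G) = 2 + ((-3 + 5) + 3) = 2 + (2 + 3) = 2 + 5 = 7)
s(d) = -6/7 (s(d) = 1/7 + d/((d*(-1))) = 1*(⅐) + d/((-d)) = ⅐ + d*(-1/d) = ⅐ - 1 = -6/7)
(((2 + s(-5)) - 4) - 10)² = (((2 - 6/7) - 4) - 10)² = ((8/7 - 4) - 10)² = (-20/7 - 10)² = (-90/7)² = 8100/49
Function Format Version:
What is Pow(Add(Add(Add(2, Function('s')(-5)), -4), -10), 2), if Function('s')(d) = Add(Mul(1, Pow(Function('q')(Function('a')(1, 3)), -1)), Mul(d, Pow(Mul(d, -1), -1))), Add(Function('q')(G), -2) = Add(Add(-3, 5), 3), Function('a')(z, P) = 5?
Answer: Rational(8100, 49) ≈ 165.31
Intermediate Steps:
Function('q')(G) = 7 (Function('q')(G) = Add(2, Add(Add(-3, 5), 3)) = Add(2, Add(2, 3)) = Add(2, 5) = 7)
Function('s')(d) = Rational(-6, 7) (Function('s')(d) = Add(Mul(1, Pow(7, -1)), Mul(d, Pow(Mul(d, -1), -1))) = Add(Mul(1, Rational(1, 7)), Mul(d, Pow(Mul(-1, d), -1))) = Add(Rational(1, 7), Mul(d, Mul(-1, Pow(d, -1)))) = Add(Rational(1, 7), -1) = Rational(-6, 7))
Pow(Add(Add(Add(2, Function('s')(-5)), -4), -10), 2) = Pow(Add(Add(Add(2, Rational(-6, 7)), -4), -10), 2) = Pow(Add(Add(Rational(8, 7), -4), -10), 2) = Pow(Add(Rational(-20, 7), -10), 2) = Pow(Rational(-90, 7), 2) = Rational(8100, 49)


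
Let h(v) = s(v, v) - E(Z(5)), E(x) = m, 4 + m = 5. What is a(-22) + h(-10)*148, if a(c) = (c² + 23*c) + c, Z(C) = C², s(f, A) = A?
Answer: -1672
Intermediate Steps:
a(c) = c² + 24*c
m = 1 (m = -4 + 5 = 1)
E(x) = 1
h(v) = -1 + v (h(v) = v - 1*1 = v - 1 = -1 + v)
a(-22) + h(-10)*148 = -22*(24 - 22) + (-1 - 10)*148 = -22*2 - 11*148 = -44 - 1628 = -1672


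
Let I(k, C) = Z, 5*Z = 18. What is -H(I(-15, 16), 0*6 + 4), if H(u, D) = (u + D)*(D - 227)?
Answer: 8474/5 ≈ 1694.8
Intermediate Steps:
Z = 18/5 (Z = (⅕)*18 = 18/5 ≈ 3.6000)
I(k, C) = 18/5
H(u, D) = (-227 + D)*(D + u) (H(u, D) = (D + u)*(-227 + D) = (-227 + D)*(D + u))
-H(I(-15, 16), 0*6 + 4) = -((0*6 + 4)² - 227*(0*6 + 4) - 227*18/5 + (0*6 + 4)*(18/5)) = -((0 + 4)² - 227*(0 + 4) - 4086/5 + (0 + 4)*(18/5)) = -(4² - 227*4 - 4086/5 + 4*(18/5)) = -(16 - 908 - 4086/5 + 72/5) = -1*(-8474/5) = 8474/5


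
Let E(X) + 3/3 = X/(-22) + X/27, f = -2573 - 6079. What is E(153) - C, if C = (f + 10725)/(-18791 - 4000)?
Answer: -1101541/501402 ≈ -2.1969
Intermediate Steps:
f = -8652
E(X) = -1 - 5*X/594 (E(X) = -1 + (X/(-22) + X/27) = -1 + (X*(-1/22) + X*(1/27)) = -1 + (-X/22 + X/27) = -1 - 5*X/594)
C = -691/7597 (C = (-8652 + 10725)/(-18791 - 4000) = 2073/(-22791) = 2073*(-1/22791) = -691/7597 ≈ -0.090957)
E(153) - C = (-1 - 5/594*153) - 1*(-691/7597) = (-1 - 85/66) + 691/7597 = -151/66 + 691/7597 = -1101541/501402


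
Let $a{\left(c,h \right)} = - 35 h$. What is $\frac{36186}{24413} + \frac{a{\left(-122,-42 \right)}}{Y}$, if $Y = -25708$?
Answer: $\frac{447191289}{313804702} \approx 1.4251$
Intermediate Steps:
$\frac{36186}{24413} + \frac{a{\left(-122,-42 \right)}}{Y} = \frac{36186}{24413} + \frac{\left(-35\right) \left(-42\right)}{-25708} = 36186 \cdot \frac{1}{24413} + 1470 \left(- \frac{1}{25708}\right) = \frac{36186}{24413} - \frac{735}{12854} = \frac{447191289}{313804702}$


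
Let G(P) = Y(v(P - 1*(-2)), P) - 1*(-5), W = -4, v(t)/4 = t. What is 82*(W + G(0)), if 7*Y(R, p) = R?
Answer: 1230/7 ≈ 175.71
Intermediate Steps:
v(t) = 4*t
Y(R, p) = R/7
G(P) = 43/7 + 4*P/7 (G(P) = (4*(P - 1*(-2)))/7 - 1*(-5) = (4*(P + 2))/7 + 5 = (4*(2 + P))/7 + 5 = (8 + 4*P)/7 + 5 = (8/7 + 4*P/7) + 5 = 43/7 + 4*P/7)
82*(W + G(0)) = 82*(-4 + (43/7 + (4/7)*0)) = 82*(-4 + (43/7 + 0)) = 82*(-4 + 43/7) = 82*(15/7) = 1230/7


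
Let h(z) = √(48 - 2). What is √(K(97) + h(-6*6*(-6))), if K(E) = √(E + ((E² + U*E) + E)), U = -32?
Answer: √(√46 + √6499) ≈ 9.3487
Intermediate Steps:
K(E) = √(E² - 30*E) (K(E) = √(E + ((E² - 32*E) + E)) = √(E + (E² - 31*E)) = √(E² - 30*E))
h(z) = √46
√(K(97) + h(-6*6*(-6))) = √(√(97*(-30 + 97)) + √46) = √(√(97*67) + √46) = √(√6499 + √46) = √(√46 + √6499)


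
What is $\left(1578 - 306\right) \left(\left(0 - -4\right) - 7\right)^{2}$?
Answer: $11448$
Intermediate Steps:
$\left(1578 - 306\right) \left(\left(0 - -4\right) - 7\right)^{2} = 1272 \left(\left(0 + 4\right) - 7\right)^{2} = 1272 \left(4 - 7\right)^{2} = 1272 \left(-3\right)^{2} = 1272 \cdot 9 = 11448$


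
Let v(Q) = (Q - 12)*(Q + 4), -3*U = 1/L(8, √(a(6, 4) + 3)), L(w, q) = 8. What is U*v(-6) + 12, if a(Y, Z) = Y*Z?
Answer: 21/2 ≈ 10.500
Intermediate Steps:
U = -1/24 (U = -⅓/8 = -⅓*⅛ = -1/24 ≈ -0.041667)
v(Q) = (-12 + Q)*(4 + Q)
U*v(-6) + 12 = -(-48 + (-6)² - 8*(-6))/24 + 12 = -(-48 + 36 + 48)/24 + 12 = -1/24*36 + 12 = -3/2 + 12 = 21/2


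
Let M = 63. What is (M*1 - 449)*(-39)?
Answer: 15054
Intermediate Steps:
(M*1 - 449)*(-39) = (63*1 - 449)*(-39) = (63 - 449)*(-39) = -386*(-39) = 15054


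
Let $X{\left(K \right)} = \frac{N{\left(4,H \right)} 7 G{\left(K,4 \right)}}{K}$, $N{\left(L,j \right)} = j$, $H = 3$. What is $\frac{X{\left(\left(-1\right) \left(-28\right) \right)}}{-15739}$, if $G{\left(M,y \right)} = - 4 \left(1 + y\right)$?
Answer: $\frac{15}{15739} \approx 0.00095305$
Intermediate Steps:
$G{\left(M,y \right)} = -4 - 4 y$
$X{\left(K \right)} = - \frac{420}{K}$ ($X{\left(K \right)} = \frac{3 \cdot 7 \left(-4 - 16\right)}{K} = \frac{21 \left(-4 - 16\right)}{K} = \frac{21 \left(-20\right)}{K} = - \frac{420}{K}$)
$\frac{X{\left(\left(-1\right) \left(-28\right) \right)}}{-15739} = \frac{\left(-420\right) \frac{1}{\left(-1\right) \left(-28\right)}}{-15739} = - \frac{420}{28} \left(- \frac{1}{15739}\right) = \left(-420\right) \frac{1}{28} \left(- \frac{1}{15739}\right) = \left(-15\right) \left(- \frac{1}{15739}\right) = \frac{15}{15739}$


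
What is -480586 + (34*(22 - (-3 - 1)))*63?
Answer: -424894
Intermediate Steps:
-480586 + (34*(22 - (-3 - 1)))*63 = -480586 + (34*(22 - 1*(-4)))*63 = -480586 + (34*(22 + 4))*63 = -480586 + (34*26)*63 = -480586 + 884*63 = -480586 + 55692 = -424894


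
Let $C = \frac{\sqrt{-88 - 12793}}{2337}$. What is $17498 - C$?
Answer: $17498 - \frac{i \sqrt{12881}}{2337} \approx 17498.0 - 0.048564 i$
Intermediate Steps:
$C = \frac{i \sqrt{12881}}{2337}$ ($C = \sqrt{-12881} \cdot \frac{1}{2337} = i \sqrt{12881} \cdot \frac{1}{2337} = \frac{i \sqrt{12881}}{2337} \approx 0.048564 i$)
$17498 - C = 17498 - \frac{i \sqrt{12881}}{2337}$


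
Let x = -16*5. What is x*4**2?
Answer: -1280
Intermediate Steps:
x = -80
x*4**2 = -80*4**2 = -80*16 = -1280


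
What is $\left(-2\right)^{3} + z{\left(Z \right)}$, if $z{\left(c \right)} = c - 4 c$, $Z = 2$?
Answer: $-14$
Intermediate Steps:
$z{\left(c \right)} = - 3 c$
$\left(-2\right)^{3} + z{\left(Z \right)} = \left(-2\right)^{3} - 6 = -8 - 6 = -14$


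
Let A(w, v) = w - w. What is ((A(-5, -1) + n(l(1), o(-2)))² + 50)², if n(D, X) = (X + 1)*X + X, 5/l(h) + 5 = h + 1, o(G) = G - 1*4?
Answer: 391876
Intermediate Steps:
o(G) = -4 + G (o(G) = G - 4 = -4 + G)
A(w, v) = 0
l(h) = 5/(-4 + h) (l(h) = 5/(-5 + (h + 1)) = 5/(-5 + (1 + h)) = 5/(-4 + h))
n(D, X) = X + X*(1 + X) (n(D, X) = (1 + X)*X + X = X*(1 + X) + X = X + X*(1 + X))
((A(-5, -1) + n(l(1), o(-2)))² + 50)² = ((0 + (-4 - 2)*(2 + (-4 - 2)))² + 50)² = ((0 - 6*(2 - 6))² + 50)² = ((0 - 6*(-4))² + 50)² = ((0 + 24)² + 50)² = (24² + 50)² = (576 + 50)² = 626² = 391876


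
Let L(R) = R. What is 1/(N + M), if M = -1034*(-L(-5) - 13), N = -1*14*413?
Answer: 1/2490 ≈ 0.00040161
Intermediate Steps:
N = -5782 (N = -14*413 = -5782)
M = 8272 (M = -1034*(-1*(-5) - 13) = -1034*(5 - 13) = -1034*(-8) = 8272)
1/(N + M) = 1/(-5782 + 8272) = 1/2490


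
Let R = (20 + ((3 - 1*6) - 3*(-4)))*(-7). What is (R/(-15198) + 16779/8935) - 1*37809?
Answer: -5133983440123/135794130 ≈ -37807.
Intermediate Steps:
R = -203 (R = (20 + ((3 - 6) + 12))*(-7) = (20 + (-3 + 12))*(-7) = (20 + 9)*(-7) = 29*(-7) = -203)
(R/(-15198) + 16779/8935) - 1*37809 = (-203/(-15198) + 16779/8935) - 1*37809 = (-203*(-1/15198) + 16779*(1/8935)) - 37809 = (203/15198 + 16779/8935) - 37809 = 256821047/135794130 - 37809 = -5133983440123/135794130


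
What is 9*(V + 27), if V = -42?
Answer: -135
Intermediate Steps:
9*(V + 27) = 9*(-42 + 27) = 9*(-15) = -135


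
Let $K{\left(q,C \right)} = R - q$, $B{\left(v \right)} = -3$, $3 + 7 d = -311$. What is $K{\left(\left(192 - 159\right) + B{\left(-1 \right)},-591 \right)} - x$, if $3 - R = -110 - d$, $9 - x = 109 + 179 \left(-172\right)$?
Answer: $- \frac{214549}{7} \approx -30650.0$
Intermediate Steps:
$d = - \frac{314}{7}$ ($d = - \frac{3}{7} + \frac{1}{7} \left(-311\right) = - \frac{3}{7} - \frac{311}{7} = - \frac{314}{7} \approx -44.857$)
$x = 30688$ ($x = 9 - \left(109 + 179 \left(-172\right)\right) = 9 - \left(109 - 30788\right) = 9 - -30679 = 9 + 30679 = 30688$)
$R = \frac{477}{7}$ ($R = 3 - \left(-110 - - \frac{314}{7}\right) = 3 - \left(-110 + \frac{314}{7}\right) = 3 - - \frac{456}{7} = 3 + \frac{456}{7} = \frac{477}{7} \approx 68.143$)
$K{\left(q,C \right)} = \frac{477}{7} - q$
$K{\left(\left(192 - 159\right) + B{\left(-1 \right)},-591 \right)} - x = \left(\frac{477}{7} - \left(\left(192 - 159\right) - 3\right)\right) - 30688 = \left(\frac{477}{7} - \left(33 - 3\right)\right) - 30688 = \left(\frac{477}{7} - 30\right) - 30688 = \frac{267}{7} - 30688 = - \frac{214549}{7}$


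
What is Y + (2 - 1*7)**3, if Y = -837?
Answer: -962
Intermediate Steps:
Y + (2 - 1*7)**3 = -837 + (2 - 1*7)**3 = -837 + (2 - 7)**3 = -837 + (-5)**3 = -837 - 125 = -962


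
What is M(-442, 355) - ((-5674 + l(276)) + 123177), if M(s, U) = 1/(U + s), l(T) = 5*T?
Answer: -10342822/87 ≈ -1.1888e+5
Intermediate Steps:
M(-442, 355) - ((-5674 + l(276)) + 123177) = 1/(355 - 442) - ((-5674 + 5*276) + 123177) = 1/(-87) - ((-5674 + 1380) + 123177) = -1/87 - (-4294 + 123177) = -1/87 - 1*118883 = -1/87 - 118883 = -10342822/87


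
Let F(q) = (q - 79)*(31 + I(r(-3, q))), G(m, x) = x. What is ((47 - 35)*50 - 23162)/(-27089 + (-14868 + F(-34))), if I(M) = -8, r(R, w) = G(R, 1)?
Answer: 11281/22278 ≈ 0.50637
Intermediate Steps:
r(R, w) = 1
F(q) = -1817 + 23*q (F(q) = (q - 79)*(31 - 8) = (-79 + q)*23 = -1817 + 23*q)
((47 - 35)*50 - 23162)/(-27089 + (-14868 + F(-34))) = ((47 - 35)*50 - 23162)/(-27089 + (-14868 + (-1817 + 23*(-34)))) = (12*50 - 23162)/(-27089 + (-14868 + (-1817 - 782))) = (600 - 23162)/(-27089 + (-14868 - 2599)) = -22562/(-27089 - 17467) = -22562/(-44556) = -22562*(-1/44556) = 11281/22278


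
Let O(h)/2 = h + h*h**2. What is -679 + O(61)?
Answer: 453405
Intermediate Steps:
O(h) = 2*h + 2*h**3 (O(h) = 2*(h + h*h**2) = 2*(h + h**3) = 2*h + 2*h**3)
-679 + O(61) = -679 + 2*61*(1 + 61**2) = -679 + 2*61*(1 + 3721) = -679 + 2*61*3722 = -679 + 454084 = 453405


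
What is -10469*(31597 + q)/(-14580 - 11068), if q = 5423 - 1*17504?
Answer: 7296893/916 ≈ 7966.0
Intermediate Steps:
q = -12081 (q = 5423 - 17504 = -12081)
-10469*(31597 + q)/(-14580 - 11068) = -10469*(31597 - 12081)/(-14580 - 11068) = -10469/((-25648/19516)) = -10469/((-25648*1/19516)) = -10469/(-916/697) = -10469*(-697/916) = 7296893/916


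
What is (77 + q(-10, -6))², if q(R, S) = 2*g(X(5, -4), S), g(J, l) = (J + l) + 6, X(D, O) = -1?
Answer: 5625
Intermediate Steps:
g(J, l) = 6 + J + l
q(R, S) = 10 + 2*S (q(R, S) = 2*(6 - 1 + S) = 2*(5 + S) = 10 + 2*S)
(77 + q(-10, -6))² = (77 + (10 + 2*(-6)))² = (77 + (10 - 12))² = (77 - 2)² = 75² = 5625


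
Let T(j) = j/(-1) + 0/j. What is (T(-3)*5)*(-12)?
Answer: -180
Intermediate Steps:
T(j) = -j (T(j) = j*(-1) + 0 = -j + 0 = -j)
(T(-3)*5)*(-12) = (-1*(-3)*5)*(-12) = (3*5)*(-12) = 15*(-12) = -180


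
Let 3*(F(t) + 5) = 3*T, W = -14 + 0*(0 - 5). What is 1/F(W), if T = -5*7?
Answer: -1/40 ≈ -0.025000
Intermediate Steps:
W = -14 (W = -14 + 0*(-5) = -14 + 0 = -14)
T = -35
F(t) = -40 (F(t) = -5 + (3*(-35))/3 = -5 + (1/3)*(-105) = -5 - 35 = -40)
1/F(W) = 1/(-40) = -1/40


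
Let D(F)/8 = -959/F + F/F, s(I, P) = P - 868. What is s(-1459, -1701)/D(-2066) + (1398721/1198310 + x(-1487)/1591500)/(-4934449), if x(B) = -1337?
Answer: -6243367885192320637277/28466879971228252125 ≈ -219.32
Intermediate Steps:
s(I, P) = -868 + P
D(F) = 8 - 7672/F (D(F) = 8*(-959/F + F/F) = 8*(-959/F + 1) = 8*(1 - 959/F) = 8 - 7672/F)
s(-1459, -1701)/D(-2066) + (1398721/1198310 + x(-1487)/1591500)/(-4934449) = (-868 - 1701)/(8 - 7672/(-2066)) + (1398721/1198310 - 1337/1591500)/(-4934449) = -2569/(8 - 7672*(-1/2066)) + (1398721*(1/1198310) - 1337*1/1591500)*(-1/4934449) = -2569/(8 + 3836/1033) + (1398721/1198310 - 1337/1591500)*(-1/4934449) = -2569/12100/1033 + (222446233103/190711036500)*(-1/4934449) = -2569*1033/12100 - 222446233103/941053883346388500 = -2653777/12100 - 222446233103/941053883346388500 = -6243367885192320637277/28466879971228252125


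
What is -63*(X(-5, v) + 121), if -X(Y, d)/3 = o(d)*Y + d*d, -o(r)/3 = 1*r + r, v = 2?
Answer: 4473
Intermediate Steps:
o(r) = -6*r (o(r) = -3*(1*r + r) = -3*(r + r) = -6*r)
X(Y, d) = -3*d² + 18*Y*d (X(Y, d) = -3*((-6*d)*Y + d*d) = -3*(-6*Y*d + d²) = -3*(d² - 6*Y*d) = -3*d² + 18*Y*d)
-63*(X(-5, v) + 121) = -63*(3*2*(-1*2 + 6*(-5)) + 121) = -63*(3*2*(-2 - 30) + 121) = -63*(3*2*(-32) + 121) = -63*(-192 + 121) = -63*(-71) = 4473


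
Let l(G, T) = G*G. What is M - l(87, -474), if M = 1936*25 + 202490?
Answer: 243321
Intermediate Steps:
l(G, T) = G²
M = 250890 (M = 48400 + 202490 = 250890)
M - l(87, -474) = 250890 - 1*87² = 250890 - 1*7569 = 250890 - 7569 = 243321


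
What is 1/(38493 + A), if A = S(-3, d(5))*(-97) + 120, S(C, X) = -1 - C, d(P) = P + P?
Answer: 1/38419 ≈ 2.6029e-5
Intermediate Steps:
d(P) = 2*P
A = -74 (A = (-1 - 1*(-3))*(-97) + 120 = (-1 + 3)*(-97) + 120 = 2*(-97) + 120 = -194 + 120 = -74)
1/(38493 + A) = 1/(38493 - 74) = 1/38419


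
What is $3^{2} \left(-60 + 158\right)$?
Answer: $882$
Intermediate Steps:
$3^{2} \left(-60 + 158\right) = 9 \cdot 98 = 882$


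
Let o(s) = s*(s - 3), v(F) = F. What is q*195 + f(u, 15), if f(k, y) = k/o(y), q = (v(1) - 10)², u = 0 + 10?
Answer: 284311/18 ≈ 15795.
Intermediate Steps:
u = 10
o(s) = s*(-3 + s)
q = 81 (q = (1 - 10)² = (-9)² = 81)
f(k, y) = k/(y*(-3 + y)) (f(k, y) = k/((y*(-3 + y))) = k*(1/(y*(-3 + y))) = k/(y*(-3 + y)))
q*195 + f(u, 15) = 81*195 + 10/(15*(-3 + 15)) = 15795 + 10*(1/15)/12 = 15795 + 10*(1/15)*(1/12) = 15795 + 1/18 = 284311/18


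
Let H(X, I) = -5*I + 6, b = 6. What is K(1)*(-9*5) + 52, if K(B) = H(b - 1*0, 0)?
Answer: -218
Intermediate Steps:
H(X, I) = 6 - 5*I
K(B) = 6 (K(B) = 6 - 5*0 = 6 + 0 = 6)
K(1)*(-9*5) + 52 = 6*(-9*5) + 52 = 6*(-45) + 52 = -270 + 52 = -218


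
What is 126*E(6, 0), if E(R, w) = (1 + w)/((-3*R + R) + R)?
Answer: -21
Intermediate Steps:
E(R, w) = -(1 + w)/R (E(R, w) = (1 + w)/(-2*R + R) = (1 + w)/((-R)) = (1 + w)*(-1/R) = -(1 + w)/R)
126*E(6, 0) = 126*((-1 - 1*0)/6) = 126*((-1 + 0)/6) = 126*((⅙)*(-1)) = 126*(-⅙) = -21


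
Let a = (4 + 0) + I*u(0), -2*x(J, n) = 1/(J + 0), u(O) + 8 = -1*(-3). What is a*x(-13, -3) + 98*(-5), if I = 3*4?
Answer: -6398/13 ≈ -492.15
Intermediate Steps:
I = 12
u(O) = -5 (u(O) = -8 - 1*(-3) = -8 + 3 = -5)
x(J, n) = -1/(2*J) (x(J, n) = -1/(2*(J + 0)) = -1/(2*J))
a = -56 (a = (4 + 0) + 12*(-5) = 4 - 60 = -56)
a*x(-13, -3) + 98*(-5) = -(-28)/(-13) + 98*(-5) = -(-28)*(-1)/13 - 490 = -56*1/26 - 490 = -28/13 - 490 = -6398/13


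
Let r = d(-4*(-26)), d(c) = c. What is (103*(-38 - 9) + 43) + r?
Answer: -4694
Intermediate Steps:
r = 104 (r = -4*(-26) = 104)
(103*(-38 - 9) + 43) + r = (103*(-38 - 9) + 43) + 104 = (103*(-47) + 43) + 104 = (-4841 + 43) + 104 = -4798 + 104 = -4694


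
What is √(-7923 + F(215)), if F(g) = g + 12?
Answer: 4*I*√481 ≈ 87.727*I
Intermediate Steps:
F(g) = 12 + g
√(-7923 + F(215)) = √(-7923 + (12 + 215)) = √(-7923 + 227) = √(-7696) = 4*I*√481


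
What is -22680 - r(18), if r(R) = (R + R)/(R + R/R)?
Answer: -430956/19 ≈ -22682.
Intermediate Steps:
r(R) = 2*R/(1 + R) (r(R) = (2*R)/(R + 1) = (2*R)/(1 + R) = 2*R/(1 + R))
-22680 - r(18) = -22680 - 2*18/(1 + 18) = -22680 - 2*18/19 = -22680 - 1*36/19 = -22680 - 36/19 = -430956/19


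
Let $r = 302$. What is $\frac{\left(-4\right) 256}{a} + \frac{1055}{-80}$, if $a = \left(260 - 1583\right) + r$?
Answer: $- \frac{199047}{16336} \approx -12.185$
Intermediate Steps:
$a = -1021$ ($a = \left(260 - 1583\right) + 302 = -1323 + 302 = -1021$)
$\frac{\left(-4\right) 256}{a} + \frac{1055}{-80} = \frac{\left(-4\right) 256}{-1021} + \frac{1055}{-80} = \left(-1024\right) \left(- \frac{1}{1021}\right) + 1055 \left(- \frac{1}{80}\right) = \frac{1024}{1021} - \frac{211}{16} = - \frac{199047}{16336}$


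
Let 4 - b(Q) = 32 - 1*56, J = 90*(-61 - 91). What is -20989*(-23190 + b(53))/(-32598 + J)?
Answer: -243073609/23139 ≈ -10505.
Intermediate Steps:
J = -13680 (J = 90*(-152) = -13680)
b(Q) = 28 (b(Q) = 4 - (32 - 1*56) = 4 - (32 - 56) = 4 - 1*(-24) = 4 + 24 = 28)
-20989*(-23190 + b(53))/(-32598 + J) = -20989*(-23190 + 28)/(-32598 - 13680) = -20989/((-46278/(-23162))) = -20989/((-46278*(-1/23162))) = -20989/23139/11581 = -20989*11581/23139 = -243073609/23139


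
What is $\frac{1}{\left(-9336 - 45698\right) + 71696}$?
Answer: $\frac{1}{16662} \approx 6.0017 \cdot 10^{-5}$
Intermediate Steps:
$\frac{1}{\left(-9336 - 45698\right) + 71696} = \frac{1}{-55034 + 71696} = \frac{1}{16662}$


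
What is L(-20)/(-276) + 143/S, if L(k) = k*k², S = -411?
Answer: 90237/3151 ≈ 28.638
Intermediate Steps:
L(k) = k³
L(-20)/(-276) + 143/S = (-20)³/(-276) + 143/(-411) = -8000*(-1/276) + 143*(-1/411) = 2000/69 - 143/411 = 90237/3151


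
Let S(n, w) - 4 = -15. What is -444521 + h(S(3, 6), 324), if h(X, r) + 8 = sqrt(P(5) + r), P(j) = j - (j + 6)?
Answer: -444529 + sqrt(318) ≈ -4.4451e+5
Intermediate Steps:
P(j) = -6 (P(j) = j - (6 + j) = j + (-6 - j) = -6)
S(n, w) = -11 (S(n, w) = 4 - 15 = -11)
h(X, r) = -8 + sqrt(-6 + r)
-444521 + h(S(3, 6), 324) = -444521 + (-8 + sqrt(-6 + 324)) = -444521 + (-8 + sqrt(318)) = -444529 + sqrt(318)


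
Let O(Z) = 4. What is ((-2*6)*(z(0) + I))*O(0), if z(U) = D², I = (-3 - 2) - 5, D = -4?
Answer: -288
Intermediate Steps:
I = -10 (I = -5 - 5 = -10)
z(U) = 16 (z(U) = (-4)² = 16)
((-2*6)*(z(0) + I))*O(0) = ((-2*6)*(16 - 10))*4 = -12*6*4 = -72*4 = -288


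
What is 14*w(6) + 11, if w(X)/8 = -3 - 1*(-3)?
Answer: 11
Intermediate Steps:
w(X) = 0 (w(X) = 8*(-3 - 1*(-3)) = 8*(-3 + 3) = 8*0 = 0)
14*w(6) + 11 = 14*0 + 11 = 0 + 11 = 11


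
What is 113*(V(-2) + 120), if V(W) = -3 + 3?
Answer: 13560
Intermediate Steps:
V(W) = 0
113*(V(-2) + 120) = 113*(0 + 120) = 113*120 = 13560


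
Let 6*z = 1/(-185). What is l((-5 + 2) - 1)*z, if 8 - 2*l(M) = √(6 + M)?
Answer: -2/555 + √2/2220 ≈ -0.0029666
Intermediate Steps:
z = -1/1110 (z = (⅙)/(-185) = (⅙)*(-1/185) = -1/1110 ≈ -0.00090090)
l(M) = 4 - √(6 + M)/2
l((-5 + 2) - 1)*z = (4 - √(6 + ((-5 + 2) - 1))/2)*(-1/1110) = (4 - √(6 + (-3 - 1))/2)*(-1/1110) = (4 - √(6 - 4)/2)*(-1/1110) = (4 - √2/2)*(-1/1110) = -2/555 + √2/2220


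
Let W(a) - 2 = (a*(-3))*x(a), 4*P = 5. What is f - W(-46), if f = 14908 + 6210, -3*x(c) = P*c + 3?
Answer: 18609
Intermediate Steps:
P = 5/4 (P = (1/4)*5 = 5/4 ≈ 1.2500)
x(c) = -1 - 5*c/12 (x(c) = -(5*c/4 + 3)/3 = -(3 + 5*c/4)/3 = -1 - 5*c/12)
W(a) = 2 - 3*a*(-1 - 5*a/12) (W(a) = 2 + (a*(-3))*(-1 - 5*a/12) = 2 + (-3*a)*(-1 - 5*a/12) = 2 - 3*a*(-1 - 5*a/12))
f = 21118
f - W(-46) = 21118 - (2 + (1/4)*(-46)*(12 + 5*(-46))) = 21118 - (2 + (1/4)*(-46)*(12 - 230)) = 21118 - (2 + (1/4)*(-46)*(-218)) = 21118 - (2 + 2507) = 21118 - 1*2509 = 21118 - 2509 = 18609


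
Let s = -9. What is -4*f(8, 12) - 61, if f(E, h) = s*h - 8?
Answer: 403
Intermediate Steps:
f(E, h) = -8 - 9*h (f(E, h) = -9*h - 8 = -8 - 9*h)
-4*f(8, 12) - 61 = -4*(-8 - 9*12) - 61 = -4*(-8 - 108) - 61 = -4*(-116) - 61 = 464 - 61 = 403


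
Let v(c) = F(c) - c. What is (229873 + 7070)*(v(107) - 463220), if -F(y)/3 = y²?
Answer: -117920370582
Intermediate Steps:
F(y) = -3*y²
v(c) = -c - 3*c² (v(c) = -3*c² - c = -c - 3*c²)
(229873 + 7070)*(v(107) - 463220) = (229873 + 7070)*(107*(-1 - 3*107) - 463220) = 236943*(107*(-1 - 321) - 463220) = 236943*(107*(-322) - 463220) = 236943*(-34454 - 463220) = 236943*(-497674) = -117920370582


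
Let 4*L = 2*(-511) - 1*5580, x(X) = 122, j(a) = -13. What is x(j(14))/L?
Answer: -244/3301 ≈ -0.073917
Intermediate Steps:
L = -3301/2 (L = (2*(-511) - 1*5580)/4 = (-1022 - 5580)/4 = (¼)*(-6602) = -3301/2 ≈ -1650.5)
x(j(14))/L = 122/(-3301/2) = 122*(-2/3301) = -244/3301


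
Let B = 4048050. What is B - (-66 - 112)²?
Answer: 4016366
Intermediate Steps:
B - (-66 - 112)² = 4048050 - (-66 - 112)² = 4048050 - 1*(-178)² = 4048050 - 1*31684 = 4048050 - 31684 = 4016366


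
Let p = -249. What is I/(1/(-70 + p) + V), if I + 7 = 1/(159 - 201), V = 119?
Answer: -18821/318864 ≈ -0.059025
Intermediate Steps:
I = -295/42 (I = -7 + 1/(159 - 201) = -7 + 1/(-42) = -7 - 1/42 = -295/42 ≈ -7.0238)
I/(1/(-70 + p) + V) = -295/(42*(1/(-70 - 249) + 119)) = -295/(42*(1/(-319) + 119)) = -295/(42*(-1/319 + 119)) = -295/(42*37960/319) = -295/42*319/37960 = -18821/318864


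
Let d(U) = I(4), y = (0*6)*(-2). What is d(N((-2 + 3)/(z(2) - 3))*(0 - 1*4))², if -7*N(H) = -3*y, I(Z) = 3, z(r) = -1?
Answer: 9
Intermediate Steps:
y = 0 (y = 0*(-2) = 0)
N(H) = 0 (N(H) = -(-3)*0/7 = -⅐*0 = 0)
d(U) = 3
d(N((-2 + 3)/(z(2) - 3))*(0 - 1*4))² = 3² = 9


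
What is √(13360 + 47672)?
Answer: 2*√15258 ≈ 247.05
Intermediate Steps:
√(13360 + 47672) = √61032 = 2*√15258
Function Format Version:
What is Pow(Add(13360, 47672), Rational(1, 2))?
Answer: Mul(2, Pow(15258, Rational(1, 2))) ≈ 247.05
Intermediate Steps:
Pow(Add(13360, 47672), Rational(1, 2)) = Pow(61032, Rational(1, 2)) = Mul(2, Pow(15258, Rational(1, 2)))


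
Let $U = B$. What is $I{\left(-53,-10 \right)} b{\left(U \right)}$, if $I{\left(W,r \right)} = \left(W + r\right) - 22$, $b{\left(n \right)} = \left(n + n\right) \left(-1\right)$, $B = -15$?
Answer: $-2550$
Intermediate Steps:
$U = -15$
$b{\left(n \right)} = - 2 n$ ($b{\left(n \right)} = 2 n \left(-1\right) = - 2 n$)
$I{\left(W,r \right)} = -22 + W + r$
$I{\left(-53,-10 \right)} b{\left(U \right)} = \left(-22 - 53 - 10\right) \left(\left(-2\right) \left(-15\right)\right) = \left(-85\right) 30 = -2550$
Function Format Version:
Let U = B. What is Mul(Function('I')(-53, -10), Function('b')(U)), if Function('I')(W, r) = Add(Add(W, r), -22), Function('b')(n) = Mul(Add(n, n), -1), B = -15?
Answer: -2550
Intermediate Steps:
U = -15
Function('b')(n) = Mul(-2, n) (Function('b')(n) = Mul(Mul(2, n), -1) = Mul(-2, n))
Function('I')(W, r) = Add(-22, W, r)
Mul(Function('I')(-53, -10), Function('b')(U)) = Mul(Add(-22, -53, -10), Mul(-2, -15)) = Mul(-85, 30) = -2550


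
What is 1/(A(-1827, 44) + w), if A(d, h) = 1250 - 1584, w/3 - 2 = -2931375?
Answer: -1/8794453 ≈ -1.1371e-7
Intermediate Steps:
w = -8794119 (w = 6 + 3*(-2931375) = 6 - 8794125 = -8794119)
A(d, h) = -334
1/(A(-1827, 44) + w) = 1/(-334 - 8794119) = 1/(-8794453) = -1/8794453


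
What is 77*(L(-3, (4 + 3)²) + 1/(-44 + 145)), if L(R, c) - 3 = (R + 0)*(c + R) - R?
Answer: -1026487/101 ≈ -10163.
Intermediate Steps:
L(R, c) = 3 - R + R*(R + c) (L(R, c) = 3 + ((R + 0)*(c + R) - R) = 3 + (R*(R + c) - R) = 3 + (-R + R*(R + c)) = 3 - R + R*(R + c))
77*(L(-3, (4 + 3)²) + 1/(-44 + 145)) = 77*((3 + (-3)² - 1*(-3) - 3*(4 + 3)²) + 1/(-44 + 145)) = 77*((3 + 9 + 3 - 3*7²) + 1/101) = 77*((3 + 9 + 3 - 3*49) + 1/101) = 77*((3 + 9 + 3 - 147) + 1/101) = 77*(-132 + 1/101) = 77*(-13331/101) = -1026487/101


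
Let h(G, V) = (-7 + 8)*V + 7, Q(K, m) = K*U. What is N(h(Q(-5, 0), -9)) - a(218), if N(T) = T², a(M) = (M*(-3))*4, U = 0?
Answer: 2620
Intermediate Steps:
Q(K, m) = 0 (Q(K, m) = K*0 = 0)
h(G, V) = 7 + V (h(G, V) = 1*V + 7 = V + 7 = 7 + V)
a(M) = -12*M (a(M) = -3*M*4 = -12*M)
N(h(Q(-5, 0), -9)) - a(218) = (7 - 9)² - (-12)*218 = (-2)² - 1*(-2616) = 4 + 2616 = 2620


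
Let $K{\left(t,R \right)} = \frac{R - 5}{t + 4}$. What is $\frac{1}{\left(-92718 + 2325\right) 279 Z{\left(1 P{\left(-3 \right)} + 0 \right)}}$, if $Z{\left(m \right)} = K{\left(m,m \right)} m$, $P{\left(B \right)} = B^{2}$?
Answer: $- \frac{13}{907907292} \approx -1.4319 \cdot 10^{-8}$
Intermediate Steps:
$K{\left(t,R \right)} = \frac{-5 + R}{4 + t}$
$Z{\left(m \right)} = \frac{m \left(-5 + m\right)}{4 + m}$ ($Z{\left(m \right)} = \frac{-5 + m}{4 + m} m = \frac{m \left(-5 + m\right)}{4 + m}$)
$\frac{1}{\left(-92718 + 2325\right) 279 Z{\left(1 P{\left(-3 \right)} + 0 \right)}} = \frac{1}{\left(-92718 + 2325\right) 279 \frac{\left(1 \left(-3\right)^{2} + 0\right) \left(-5 + \left(1 \left(-3\right)^{2} + 0\right)\right)}{4 + \left(1 \left(-3\right)^{2} + 0\right)}} = \frac{1}{\left(-90393\right) 279 \frac{\left(1 \cdot 9 + 0\right) \left(-5 + \left(1 \cdot 9 + 0\right)\right)}{4 + \left(1 \cdot 9 + 0\right)}} = - \frac{1}{90393 \cdot 279 \frac{\left(9 + 0\right) \left(-5 + \left(9 + 0\right)\right)}{4 + \left(9 + 0\right)}} = - \frac{1}{90393 \cdot 279 \frac{9 \left(-5 + 9\right)}{4 + 9}} = - \frac{1}{90393 \cdot 279 \cdot 9 \cdot \frac{1}{13} \cdot 4} = - \frac{1}{90393 \cdot 279 \cdot \frac{36}{13}} = - \frac{1}{90393 \cdot \frac{10044}{13}} = \left(- \frac{1}{90393}\right) \frac{13}{10044} = - \frac{13}{907907292}$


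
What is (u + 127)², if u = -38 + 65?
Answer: 23716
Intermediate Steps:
u = 27
(u + 127)² = (27 + 127)² = 154² = 23716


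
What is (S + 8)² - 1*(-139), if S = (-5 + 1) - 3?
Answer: 140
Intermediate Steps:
S = -7 (S = -4 - 3 = -7)
(S + 8)² - 1*(-139) = (-7 + 8)² - 1*(-139) = 1² + 139 = 1 + 139 = 140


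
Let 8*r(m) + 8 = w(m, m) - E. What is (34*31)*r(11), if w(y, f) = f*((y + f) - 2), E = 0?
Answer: 27931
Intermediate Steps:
w(y, f) = f*(-2 + f + y) (w(y, f) = f*((f + y) - 2) = f*(-2 + f + y))
r(m) = -1 + m*(-2 + 2*m)/8 (r(m) = -1 + (m*(-2 + m + m) - 1*0)/8 = -1 + (m*(-2 + 2*m) + 0)/8 = -1 + (m*(-2 + 2*m))/8 = -1 + m*(-2 + 2*m)/8)
(34*31)*r(11) = (34*31)*(-1 + (¼)*11*(-1 + 11)) = 1054*(-1 + (¼)*11*10) = 1054*(-1 + 55/2) = 1054*(53/2) = 27931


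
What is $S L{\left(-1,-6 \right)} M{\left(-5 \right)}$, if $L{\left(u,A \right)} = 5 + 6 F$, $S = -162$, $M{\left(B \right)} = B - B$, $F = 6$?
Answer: $0$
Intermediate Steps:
$M{\left(B \right)} = 0$
$L{\left(u,A \right)} = 41$ ($L{\left(u,A \right)} = 5 + 6 \cdot 6 = 5 + 36 = 41$)
$S L{\left(-1,-6 \right)} M{\left(-5 \right)} = - 162 \cdot 41 \cdot 0 = \left(-162\right) 0 = 0$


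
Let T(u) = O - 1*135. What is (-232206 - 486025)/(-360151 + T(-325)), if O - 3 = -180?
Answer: 718231/360463 ≈ 1.9925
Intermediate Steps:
O = -177 (O = 3 - 180 = -177)
T(u) = -312 (T(u) = -177 - 1*135 = -177 - 135 = -312)
(-232206 - 486025)/(-360151 + T(-325)) = (-232206 - 486025)/(-360151 - 312) = -718231/(-360463) = -718231*(-1/360463) = 718231/360463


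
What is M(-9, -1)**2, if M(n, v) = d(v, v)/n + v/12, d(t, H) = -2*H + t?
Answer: 49/1296 ≈ 0.037809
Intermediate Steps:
d(t, H) = t - 2*H
M(n, v) = v/12 - v/n (M(n, v) = (v - 2*v)/n + v/12 = (-v)/n + v*(1/12) = -v/n + v/12 = v/12 - v/n)
M(-9, -1)**2 = ((1/12)*(-1) - 1*(-1)/(-9))**2 = (-1/12 - 1*(-1)*(-1/9))**2 = (-1/12 - 1/9)**2 = (-7/36)**2 = 49/1296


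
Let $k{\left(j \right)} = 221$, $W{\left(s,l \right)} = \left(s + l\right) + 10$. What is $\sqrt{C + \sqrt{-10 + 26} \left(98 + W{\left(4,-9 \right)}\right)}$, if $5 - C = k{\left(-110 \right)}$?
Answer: $14$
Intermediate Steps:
$W{\left(s,l \right)} = 10 + l + s$ ($W{\left(s,l \right)} = \left(l + s\right) + 10 = 10 + l + s$)
$C = -216$ ($C = 5 - 221 = -216$)
$\sqrt{C + \sqrt{-10 + 26} \left(98 + W{\left(4,-9 \right)}\right)} = \sqrt{-216 + \sqrt{-10 + 26} \left(98 + \left(10 - 9 + 4\right)\right)} = \sqrt{-216 + \sqrt{16} \left(98 + 5\right)} = \sqrt{-216 + 4 \cdot 103} = \sqrt{-216 + 412} = \sqrt{196} = 14$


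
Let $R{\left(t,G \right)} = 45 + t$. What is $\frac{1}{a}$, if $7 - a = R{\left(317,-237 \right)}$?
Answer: $- \frac{1}{355} \approx -0.0028169$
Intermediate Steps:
$a = -355$ ($a = 7 - \left(45 + 317\right) = 7 - 362 = -355$)
$\frac{1}{a} = \frac{1}{-355} = - \frac{1}{355}$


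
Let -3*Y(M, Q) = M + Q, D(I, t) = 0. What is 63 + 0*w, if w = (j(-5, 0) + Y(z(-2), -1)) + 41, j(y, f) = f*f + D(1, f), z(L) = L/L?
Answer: 63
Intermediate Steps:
z(L) = 1
Y(M, Q) = -M/3 - Q/3 (Y(M, Q) = -(M + Q)/3 = -M/3 - Q/3)
j(y, f) = f**2 (j(y, f) = f*f + 0 = f**2 + 0 = f**2)
w = 41 (w = (0**2 + (-1/3*1 - 1/3*(-1))) + 41 = (0 + (-1/3 + 1/3)) + 41 = (0 + 0) + 41 = 0 + 41 = 41)
63 + 0*w = 63 + 0*41 = 63 + 0 = 63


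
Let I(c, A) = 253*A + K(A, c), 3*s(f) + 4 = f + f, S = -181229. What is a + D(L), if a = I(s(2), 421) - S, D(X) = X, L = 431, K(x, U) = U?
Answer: 288173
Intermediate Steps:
s(f) = -4/3 + 2*f/3 (s(f) = -4/3 + (f + f)/3 = -4/3 + (2*f)/3 = -4/3 + 2*f/3)
I(c, A) = c + 253*A (I(c, A) = 253*A + c = c + 253*A)
a = 287742 (a = ((-4/3 + (⅔)*2) + 253*421) - 1*(-181229) = ((-4/3 + 4/3) + 106513) + 181229 = (0 + 106513) + 181229 = 106513 + 181229 = 287742)
a + D(L) = 287742 + 431 = 288173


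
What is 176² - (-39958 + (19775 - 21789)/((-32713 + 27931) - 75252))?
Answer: 2838564871/40017 ≈ 70934.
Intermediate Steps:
176² - (-39958 + (19775 - 21789)/((-32713 + 27931) - 75252)) = 30976 - (-39958 - 2014/(-4782 - 75252)) = 30976 - (-39958 - 2014/(-80034)) = 30976 - (-39958 - 2014*(-1/80034)) = 30976 - (-39958 + 1007/40017) = 30976 - 1*(-1598998279/40017) = 30976 + 1598998279/40017 = 2838564871/40017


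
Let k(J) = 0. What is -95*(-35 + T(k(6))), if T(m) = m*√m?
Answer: 3325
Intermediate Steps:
T(m) = m^(3/2)
-95*(-35 + T(k(6))) = -95*(-35 + 0^(3/2)) = -95*(-35 + 0) = -95*(-35) = 3325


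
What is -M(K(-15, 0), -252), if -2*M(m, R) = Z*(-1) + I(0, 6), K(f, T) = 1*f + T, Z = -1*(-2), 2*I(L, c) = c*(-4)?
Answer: -7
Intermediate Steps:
I(L, c) = -2*c (I(L, c) = (c*(-4))/2 = (-4*c)/2 = -2*c)
Z = 2
K(f, T) = T + f (K(f, T) = f + T = T + f)
M(m, R) = 7 (M(m, R) = -(2*(-1) - 2*6)/2 = -(-2 - 12)/2 = -½*(-14) = 7)
-M(K(-15, 0), -252) = -1*7 = -7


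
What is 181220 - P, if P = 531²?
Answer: -100741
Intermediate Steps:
P = 281961
181220 - P = 181220 - 1*281961 = 181220 - 281961 = -100741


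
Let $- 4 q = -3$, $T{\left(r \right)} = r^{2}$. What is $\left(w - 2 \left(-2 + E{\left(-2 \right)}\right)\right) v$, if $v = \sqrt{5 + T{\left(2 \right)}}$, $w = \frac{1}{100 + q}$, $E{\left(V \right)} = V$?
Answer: $\frac{9684}{403} \approx 24.03$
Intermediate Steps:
$q = \frac{3}{4}$ ($q = \left(- \frac{1}{4}\right) \left(-3\right) = \frac{3}{4} \approx 0.75$)
$w = \frac{4}{403}$ ($w = \frac{1}{100 + \frac{3}{4}} = \frac{1}{\frac{403}{4}} = \frac{4}{403} \approx 0.0099256$)
$v = 3$ ($v = \sqrt{5 + 2^{2}} = \sqrt{5 + 4} = \sqrt{9} = 3$)
$\left(w - 2 \left(-2 + E{\left(-2 \right)}\right)\right) v = \left(\frac{4}{403} - 2 \left(-2 - 2\right)\right) 3 = \left(\frac{4}{403} - -8\right) 3 = \left(\frac{4}{403} + 8\right) 3 = \frac{3228}{403} \cdot 3 = \frac{9684}{403}$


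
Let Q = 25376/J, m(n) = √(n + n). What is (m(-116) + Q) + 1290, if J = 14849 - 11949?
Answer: 941594/725 + 2*I*√58 ≈ 1298.8 + 15.232*I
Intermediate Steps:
m(n) = √2*√n (m(n) = √(2*n) = √2*√n)
J = 2900
Q = 6344/725 (Q = 25376/2900 = 25376*(1/2900) = 6344/725 ≈ 8.7504)
(m(-116) + Q) + 1290 = (√2*√(-116) + 6344/725) + 1290 = (√2*(2*I*√29) + 6344/725) + 1290 = (2*I*√58 + 6344/725) + 1290 = (6344/725 + 2*I*√58) + 1290 = 941594/725 + 2*I*√58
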